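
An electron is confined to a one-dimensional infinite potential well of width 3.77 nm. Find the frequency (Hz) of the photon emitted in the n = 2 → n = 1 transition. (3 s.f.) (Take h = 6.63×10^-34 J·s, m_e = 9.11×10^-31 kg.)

E_1 = h²/(8m_eL²) = 4.244×10^-21 J and ΔE = (2² − 1²)E_1 = 1.273×10^-20 J.
f = ΔE/h = 1.273×10^-20/6.63×10^-34 = 1.92×10^13 Hz.

f = 1.92×10^13 Hz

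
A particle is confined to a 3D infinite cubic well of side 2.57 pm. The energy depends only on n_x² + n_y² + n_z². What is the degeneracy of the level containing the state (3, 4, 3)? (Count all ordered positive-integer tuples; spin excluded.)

degeneracy = 3

The level has n_x² + n_y² + n_z² = 34. The ordered positive-integer solutions are (3, 3, 4), (3, 4, 3), (4, 3, 3).
That gives 3 states.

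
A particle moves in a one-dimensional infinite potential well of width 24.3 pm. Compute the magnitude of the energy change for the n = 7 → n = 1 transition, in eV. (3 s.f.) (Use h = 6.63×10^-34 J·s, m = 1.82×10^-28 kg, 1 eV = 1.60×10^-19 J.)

|ΔE| = 153 eV

E_1 = h²/(8mL²) = 5.113×10^-19 J.
|ΔE| = |7² − 1²|·E_1 = 48·5.113×10^-19 J = 2.454×10^-17 J = 153 eV.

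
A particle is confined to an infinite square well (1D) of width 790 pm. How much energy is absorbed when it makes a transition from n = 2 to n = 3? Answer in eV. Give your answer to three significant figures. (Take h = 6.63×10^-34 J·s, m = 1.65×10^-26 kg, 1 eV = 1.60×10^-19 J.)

|ΔE| = 1.67×10^-4 eV

E_1 = h²/(8mL²) = 5.336×10^-24 J.
|ΔE| = |2² − 3²|·E_1 = 5·5.336×10^-24 J = 2.668×10^-23 J = 1.67×10^-4 eV.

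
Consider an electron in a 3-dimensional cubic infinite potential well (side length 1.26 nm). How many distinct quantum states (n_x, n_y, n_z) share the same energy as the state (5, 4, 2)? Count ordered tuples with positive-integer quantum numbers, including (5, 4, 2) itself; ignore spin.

degeneracy = 6

The level has n_x² + n_y² + n_z² = 45. The ordered positive-integer solutions are (2, 4, 5), (2, 5, 4), (4, 2, 5), (4, 5, 2), (5, 2, 4), (5, 4, 2).
That gives 6 states.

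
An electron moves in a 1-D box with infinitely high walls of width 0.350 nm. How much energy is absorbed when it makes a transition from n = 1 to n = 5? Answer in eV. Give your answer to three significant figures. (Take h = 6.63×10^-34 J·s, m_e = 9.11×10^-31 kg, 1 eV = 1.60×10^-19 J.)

E_1 = h²/(8m_eL²) = 4.924×10^-19 J.
|ΔE| = |1² − 5²|·E_1 = 24·4.924×10^-19 J = 1.182×10^-17 J = 73.9 eV.

|ΔE| = 73.9 eV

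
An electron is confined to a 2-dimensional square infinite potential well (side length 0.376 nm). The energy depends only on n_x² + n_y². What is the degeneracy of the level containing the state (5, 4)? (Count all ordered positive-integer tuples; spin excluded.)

The level has n_x² + n_y² = 41. The ordered positive-integer solutions are (4, 5), (5, 4).
That gives 2 states.

degeneracy = 2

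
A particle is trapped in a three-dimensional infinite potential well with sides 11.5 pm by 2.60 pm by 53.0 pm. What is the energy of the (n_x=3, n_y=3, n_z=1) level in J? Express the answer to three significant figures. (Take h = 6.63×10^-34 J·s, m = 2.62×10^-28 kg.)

For a 3D rectangular well E = (h²/8m)·Σ n_i²/L_i² = (6.63×10^-34)²/(8·2.62×10^-28) · [3²/(11.5 pm)² + 3²/(2.60 pm)² + 1²/(53.0 pm)²].
Evaluating gives E = 2.94×10^-16 J.

E = 2.94×10^-16 J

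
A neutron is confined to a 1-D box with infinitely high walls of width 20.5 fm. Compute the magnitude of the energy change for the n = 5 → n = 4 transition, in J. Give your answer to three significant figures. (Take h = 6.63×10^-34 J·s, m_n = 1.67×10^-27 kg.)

E_1 = h²/(8m_nL²) = 7.829×10^-14 J.
|ΔE| = |5² − 4²|·E_1 = 9·7.829×10^-14 J = 7.05×10^-13 J.

|ΔE| = 7.05×10^-13 J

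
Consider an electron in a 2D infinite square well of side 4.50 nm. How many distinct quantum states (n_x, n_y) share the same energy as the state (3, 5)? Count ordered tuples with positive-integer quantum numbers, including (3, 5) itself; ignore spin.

The level has n_x² + n_y² = 34. The ordered positive-integer solutions are (3, 5), (5, 3).
That gives 2 states.

degeneracy = 2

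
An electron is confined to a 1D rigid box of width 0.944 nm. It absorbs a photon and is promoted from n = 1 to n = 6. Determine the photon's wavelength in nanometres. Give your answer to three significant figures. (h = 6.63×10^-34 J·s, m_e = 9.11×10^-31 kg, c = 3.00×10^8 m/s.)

E_1 = h²/(8m_eL²) = 6.768×10^-20 J, so ΔE = (6² − 1²)E_1 = 2.369×10^-18 J.
λ = hc/ΔE = (6.63×10^-34·3.00×10^8)/2.369×10^-18 = 8.40×10^-8 m = 84.0 nm.

λ = 84.0 nm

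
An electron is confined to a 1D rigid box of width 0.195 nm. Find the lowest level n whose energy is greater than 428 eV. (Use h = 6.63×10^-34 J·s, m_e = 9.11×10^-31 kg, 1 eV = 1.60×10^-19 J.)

E_1 = h²/(8m_eL²) = 1.586×10^-18 J = 9.913 eV.
Need n² > 428/9.913 = 43.18, i.e. n > 6.571.
The smallest integer satisfying this is n = 7.

n = 7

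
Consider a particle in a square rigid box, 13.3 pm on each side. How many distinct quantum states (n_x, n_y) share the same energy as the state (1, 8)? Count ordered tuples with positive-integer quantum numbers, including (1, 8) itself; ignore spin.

degeneracy = 4

The level has n_x² + n_y² = 65. The ordered positive-integer solutions are (1, 8), (4, 7), (7, 4), (8, 1).
That gives 4 states.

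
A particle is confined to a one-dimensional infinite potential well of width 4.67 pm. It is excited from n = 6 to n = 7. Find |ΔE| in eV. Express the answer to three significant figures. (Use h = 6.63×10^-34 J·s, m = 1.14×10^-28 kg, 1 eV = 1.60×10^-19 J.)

|ΔE| = 1.80×10^3 eV

E_1 = h²/(8mL²) = 2.210×10^-17 J.
|ΔE| = |6² − 7²|·E_1 = 13·2.210×10^-17 J = 2.873×10^-16 J = 1.80×10^3 eV.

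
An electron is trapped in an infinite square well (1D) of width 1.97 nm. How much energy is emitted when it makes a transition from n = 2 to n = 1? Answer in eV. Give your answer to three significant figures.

|ΔE| = 0.291 eV

E_1 = h²/(8m_eL²) = 1.552×10^-20 J.
|ΔE| = |2² − 1²|·E_1 = 3·1.552×10^-20 J = 4.656×10^-20 J = 0.291 eV.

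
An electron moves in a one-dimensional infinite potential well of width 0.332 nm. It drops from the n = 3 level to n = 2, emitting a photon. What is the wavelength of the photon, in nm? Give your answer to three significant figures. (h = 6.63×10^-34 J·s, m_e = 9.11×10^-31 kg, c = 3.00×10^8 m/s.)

λ = 72.7 nm

E_1 = h²/(8m_eL²) = 5.472×10^-19 J, so ΔE = (3² − 2²)E_1 = 2.736×10^-18 J.
λ = hc/ΔE = (6.63×10^-34·3.00×10^8)/2.736×10^-18 = 7.27×10^-8 m = 72.7 nm.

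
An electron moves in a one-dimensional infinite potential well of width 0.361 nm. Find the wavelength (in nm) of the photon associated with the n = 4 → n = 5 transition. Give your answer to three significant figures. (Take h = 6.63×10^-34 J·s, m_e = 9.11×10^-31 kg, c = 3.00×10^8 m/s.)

E_1 = h²/(8m_eL²) = 4.628×10^-19 J, so ΔE = (5² − 4²)E_1 = 4.165×10^-18 J.
λ = hc/ΔE = (6.63×10^-34·3.00×10^8)/4.165×10^-18 = 4.78×10^-8 m = 47.8 nm.

λ = 47.8 nm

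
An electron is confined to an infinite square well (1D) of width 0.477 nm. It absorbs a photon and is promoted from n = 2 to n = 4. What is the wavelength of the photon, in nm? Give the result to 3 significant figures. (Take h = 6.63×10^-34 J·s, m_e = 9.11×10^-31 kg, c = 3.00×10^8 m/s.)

E_1 = h²/(8m_eL²) = 2.651×10^-19 J, so ΔE = (4² − 2²)E_1 = 3.181×10^-18 J.
λ = hc/ΔE = (6.63×10^-34·3.00×10^8)/3.181×10^-18 = 6.25×10^-8 m = 62.5 nm.

λ = 62.5 nm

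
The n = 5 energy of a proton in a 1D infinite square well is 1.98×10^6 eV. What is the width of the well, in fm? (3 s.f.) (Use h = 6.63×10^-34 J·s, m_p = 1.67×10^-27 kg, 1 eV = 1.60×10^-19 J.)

From E_n = n²h²/(8m_pL²), L = n·h/√(8m_pE_n).
E_5 = 1.98×10^6 eV = 3.168×10^-13 J, so L = 5·6.63×10^-34/√(8·1.67×10^-27·3.168×10^-13) = 5.10×10^-14 m = 51.0 fm.

L = 51.0 fm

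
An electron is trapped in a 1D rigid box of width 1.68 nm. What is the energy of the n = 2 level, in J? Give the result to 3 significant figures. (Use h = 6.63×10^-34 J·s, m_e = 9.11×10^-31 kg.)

E_2 = 8.55×10^-20 J

For an infinite well E_n = n²h²/(8m_eL²), so E_1 = h²/(8m_eL²) = (6.63×10^-34)²/(8·9.11×10^-31·(1.68×10^-9 m)²) = 2.137×10^-20 J.
Then E_2 = 2²·E_1 = 4·2.137×10^-20 J = 8.55×10^-20 J.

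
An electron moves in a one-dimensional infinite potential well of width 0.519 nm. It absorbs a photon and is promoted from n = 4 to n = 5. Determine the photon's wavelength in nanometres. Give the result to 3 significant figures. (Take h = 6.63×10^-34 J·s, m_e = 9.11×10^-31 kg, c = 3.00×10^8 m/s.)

E_1 = h²/(8m_eL²) = 2.239×10^-19 J, so ΔE = (5² − 4²)E_1 = 2.015×10^-18 J.
λ = hc/ΔE = (6.63×10^-34·3.00×10^8)/2.015×10^-18 = 9.87×10^-8 m = 98.7 nm.

λ = 98.7 nm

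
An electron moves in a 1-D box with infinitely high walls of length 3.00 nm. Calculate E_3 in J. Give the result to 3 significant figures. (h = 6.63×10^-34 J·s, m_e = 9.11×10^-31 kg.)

For an infinite well E_n = n²h²/(8m_eL²), so E_1 = h²/(8m_eL²) = (6.63×10^-34)²/(8·9.11×10^-31·(3.00×10^-9 m)²) = 6.702×10^-21 J.
Then E_3 = 3²·E_1 = 9·6.702×10^-21 J = 6.03×10^-20 J.

E_3 = 6.03×10^-20 J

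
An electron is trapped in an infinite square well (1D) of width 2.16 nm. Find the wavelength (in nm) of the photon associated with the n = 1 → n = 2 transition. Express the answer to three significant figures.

E_1 = h²/(8m_eL²) = 1.291×10^-20 J, so ΔE = (2² − 1²)E_1 = 3.873×10^-20 J.
λ = hc/ΔE = (6.626×10^-34·2.998×10^8)/3.873×10^-20 = 5.13×10^-6 m = 5.13×10^3 nm.

λ = 5.13×10^3 nm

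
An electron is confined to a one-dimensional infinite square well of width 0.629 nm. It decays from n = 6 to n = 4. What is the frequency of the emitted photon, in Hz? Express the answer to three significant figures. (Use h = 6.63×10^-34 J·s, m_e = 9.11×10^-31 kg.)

E_1 = h²/(8m_eL²) = 1.524×10^-19 J and ΔE = (6² − 4²)E_1 = 3.048×10^-18 J.
f = ΔE/h = 3.048×10^-18/6.63×10^-34 = 4.60×10^15 Hz.

f = 4.60×10^15 Hz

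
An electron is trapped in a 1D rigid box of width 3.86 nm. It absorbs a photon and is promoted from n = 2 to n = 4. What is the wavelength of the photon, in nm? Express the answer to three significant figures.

λ = 4.09×10^3 nm

E_1 = h²/(8m_eL²) = 4.044×10^-21 J, so ΔE = (4² − 2²)E_1 = 4.853×10^-20 J.
λ = hc/ΔE = (6.626×10^-34·2.998×10^8)/4.853×10^-20 = 4.09×10^-6 m = 4.09×10^3 nm.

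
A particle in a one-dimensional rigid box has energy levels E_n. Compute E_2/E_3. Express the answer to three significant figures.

0.444

E_n ∝ n², so E_2/E_3 = 2²/3² = 4/9 = 0.444.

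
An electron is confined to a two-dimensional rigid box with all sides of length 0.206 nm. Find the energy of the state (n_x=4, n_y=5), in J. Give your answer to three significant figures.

E = 5.82×10^-17 J

For a 2D rectangular well E = (h²/8m_e)·Σ n_i²/L_i² = (6.626×10^-34)²/(8·9.109×10^-31) · [4²/(0.206 nm)² + 5²/(0.206 nm)²].
Evaluating gives E = 5.82×10^-17 J.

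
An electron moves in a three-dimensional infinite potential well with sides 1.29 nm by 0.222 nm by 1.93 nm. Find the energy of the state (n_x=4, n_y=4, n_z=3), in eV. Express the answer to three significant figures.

For a 3D rectangular well E = (h²/8m_e)·Σ n_i²/L_i² = (6.626×10^-34)²/(8·9.109×10^-31) · [4²/(1.29 nm)² + 4²/(0.222 nm)² + 3²/(1.93 nm)²].
Evaluating gives E = 2.028×10^-17 J = 127 eV.

E = 127 eV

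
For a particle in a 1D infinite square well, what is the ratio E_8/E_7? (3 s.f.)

E_n ∝ n², so E_8/E_7 = 8²/7² = 64/49 = 1.31.

1.31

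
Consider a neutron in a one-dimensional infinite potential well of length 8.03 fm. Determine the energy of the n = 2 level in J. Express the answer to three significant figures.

For an infinite well E_n = n²h²/(8m_nL²), so E_1 = h²/(8m_nL²) = (6.626×10^-34)²/(8·1.675×10^-27·(8.03×10^-15 m)²) = 5.081×10^-13 J.
Then E_2 = 2²·E_1 = 4·5.081×10^-13 J = 2.03×10^-12 J.

E_2 = 2.03×10^-12 J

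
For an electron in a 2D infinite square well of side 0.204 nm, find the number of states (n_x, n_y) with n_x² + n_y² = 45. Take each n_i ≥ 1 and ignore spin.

The level has n_x² + n_y² = 45. The ordered positive-integer solutions are (3, 6), (6, 3).
That gives 2 states.

degeneracy = 2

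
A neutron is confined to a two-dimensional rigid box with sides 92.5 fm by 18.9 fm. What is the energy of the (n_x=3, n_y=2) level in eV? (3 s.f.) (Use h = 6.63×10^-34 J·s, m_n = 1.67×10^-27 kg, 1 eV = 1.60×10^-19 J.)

E = 2.52×10^6 eV

For a 2D rectangular well E = (h²/8m_n)·Σ n_i²/L_i² = (6.63×10^-34)²/(8·1.67×10^-27) · [3²/(92.5 fm)² + 2²/(18.9 fm)²].
Evaluating gives E = 4.030×10^-13 J = 2.52×10^6 eV.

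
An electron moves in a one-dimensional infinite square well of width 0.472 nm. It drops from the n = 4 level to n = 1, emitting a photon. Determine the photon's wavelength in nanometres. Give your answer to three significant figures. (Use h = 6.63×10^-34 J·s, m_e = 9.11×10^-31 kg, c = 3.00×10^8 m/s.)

λ = 49.0 nm

E_1 = h²/(8m_eL²) = 2.707×10^-19 J, so ΔE = (4² − 1²)E_1 = 4.061×10^-18 J.
λ = hc/ΔE = (6.63×10^-34·3.00×10^8)/4.061×10^-18 = 4.90×10^-8 m = 49.0 nm.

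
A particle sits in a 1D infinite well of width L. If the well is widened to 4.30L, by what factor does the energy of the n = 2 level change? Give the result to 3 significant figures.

E_n ∝ 1/L², so the energy scales by 1/4.30² = 0.0541.

0.0541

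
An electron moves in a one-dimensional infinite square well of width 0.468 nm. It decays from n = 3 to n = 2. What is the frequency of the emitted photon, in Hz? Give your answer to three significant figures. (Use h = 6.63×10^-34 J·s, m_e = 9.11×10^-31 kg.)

f = 2.08×10^15 Hz

E_1 = h²/(8m_eL²) = 2.754×10^-19 J and ΔE = (3² − 2²)E_1 = 1.377×10^-18 J.
f = ΔE/h = 1.377×10^-18/6.63×10^-34 = 2.08×10^15 Hz.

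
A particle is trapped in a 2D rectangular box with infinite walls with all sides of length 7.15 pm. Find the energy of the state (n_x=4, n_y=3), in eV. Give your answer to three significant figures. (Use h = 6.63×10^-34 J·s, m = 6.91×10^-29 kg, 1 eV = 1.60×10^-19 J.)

For a 2D rectangular well E = (h²/8m)·Σ n_i²/L_i² = (6.63×10^-34)²/(8·6.91×10^-29) · [4²/(7.15 pm)² + 3²/(7.15 pm)²].
Evaluating gives E = 3.889×10^-16 J = 2.43×10^3 eV.

E = 2.43×10^3 eV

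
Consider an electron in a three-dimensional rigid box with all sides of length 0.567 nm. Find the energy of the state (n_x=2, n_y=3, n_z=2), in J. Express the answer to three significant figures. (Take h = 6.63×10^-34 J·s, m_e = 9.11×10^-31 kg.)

E = 3.19×10^-18 J

For a 3D rectangular well E = (h²/8m_e)·Σ n_i²/L_i² = (6.63×10^-34)²/(8·9.11×10^-31) · [2²/(0.567 nm)² + 3²/(0.567 nm)² + 2²/(0.567 nm)²].
Evaluating gives E = 3.19×10^-18 J.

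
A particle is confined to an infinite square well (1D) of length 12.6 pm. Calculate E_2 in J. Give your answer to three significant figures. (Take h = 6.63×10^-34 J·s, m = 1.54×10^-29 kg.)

E_2 = 8.99×10^-17 J

For an infinite well E_n = n²h²/(8mL²), so E_1 = h²/(8mL²) = (6.63×10^-34)²/(8·1.54×10^-29·(1.26×10^-11 m)²) = 2.247×10^-17 J.
Then E_2 = 2²·E_1 = 4·2.247×10^-17 J = 8.99×10^-17 J.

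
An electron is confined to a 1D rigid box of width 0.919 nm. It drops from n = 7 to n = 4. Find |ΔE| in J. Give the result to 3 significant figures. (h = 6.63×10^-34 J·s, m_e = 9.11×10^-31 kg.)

|ΔE| = 2.36×10^-18 J

E_1 = h²/(8m_eL²) = 7.141×10^-20 J.
|ΔE| = |7² − 4²|·E_1 = 33·7.141×10^-20 J = 2.36×10^-18 J.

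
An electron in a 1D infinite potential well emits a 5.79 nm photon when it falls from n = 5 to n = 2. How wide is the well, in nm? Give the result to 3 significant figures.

The photon carries ΔE = hc/λ = 6.626×10^-34·2.998×10^8/5.79×10^-9 m = 3.431×10^-17 J.
Since ΔE = (5² − 2²)E_1, E_1 = 1.634×10^-18 J, and L = h/√(8m_eE_1) = 1.92×10^-10 m = 0.192 nm.

L = 0.192 nm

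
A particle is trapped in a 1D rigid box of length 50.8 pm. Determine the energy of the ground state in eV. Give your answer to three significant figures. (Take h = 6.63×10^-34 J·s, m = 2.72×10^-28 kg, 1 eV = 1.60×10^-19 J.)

E_1 = 0.489 eV

For an infinite well E_n = n²h²/(8mL²), so E_1 = h²/(8mL²) = (6.63×10^-34)²/(8·2.72×10^-28·(5.08×10^-11 m)²) = 7.828×10^-20 J.
Converting, E_1 = 7.828×10^-20 J / (1.60×10^-19 J/eV) = 0.489 eV.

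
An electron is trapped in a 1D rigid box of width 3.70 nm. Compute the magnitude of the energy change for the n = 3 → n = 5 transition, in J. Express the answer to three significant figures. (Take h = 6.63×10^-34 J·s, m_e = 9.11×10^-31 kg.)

E_1 = h²/(8m_eL²) = 4.406×10^-21 J.
|ΔE| = |3² − 5²|·E_1 = 16·4.406×10^-21 J = 7.05×10^-20 J.

|ΔE| = 7.05×10^-20 J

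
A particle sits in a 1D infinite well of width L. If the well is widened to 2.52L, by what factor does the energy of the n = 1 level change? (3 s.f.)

E_n ∝ 1/L², so the energy scales by 1/2.52² = 0.157.

0.157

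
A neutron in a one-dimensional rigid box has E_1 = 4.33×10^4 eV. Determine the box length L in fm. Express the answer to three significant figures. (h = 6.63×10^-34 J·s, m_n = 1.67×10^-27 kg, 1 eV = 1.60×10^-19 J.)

From E_n = n²h²/(8m_nL²), L = n·h/√(8m_nE_n).
E_1 = 4.33×10^4 eV = 6.928×10^-15 J, so L = 1·6.63×10^-34/√(8·1.67×10^-27·6.928×10^-15) = 6.89×10^-14 m = 68.9 fm.

L = 68.9 fm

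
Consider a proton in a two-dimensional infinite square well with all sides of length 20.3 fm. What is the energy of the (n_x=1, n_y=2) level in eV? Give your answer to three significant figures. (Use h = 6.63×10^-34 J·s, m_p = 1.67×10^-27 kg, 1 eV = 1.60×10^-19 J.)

For a 2D rectangular well E = (h²/8m_p)·Σ n_i²/L_i² = (6.63×10^-34)²/(8·1.67×10^-27) · [1²/(20.3 fm)² + 2²/(20.3 fm)²].
Evaluating gives E = 3.992×10^-13 J = 2.50×10^6 eV.

E = 2.50×10^6 eV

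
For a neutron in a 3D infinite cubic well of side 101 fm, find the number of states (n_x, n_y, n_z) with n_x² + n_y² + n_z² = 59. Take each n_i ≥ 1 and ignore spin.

degeneracy = 9

The level has n_x² + n_y² + n_z² = 59. The ordered positive-integer solutions are (1, 3, 7), (1, 7, 3), (3, 1, 7), (3, 5, 5), (3, 7, 1), (5, 3, 5), (5, 5, 3), (7, 1, 3), (7, 3, 1).
That gives 9 states.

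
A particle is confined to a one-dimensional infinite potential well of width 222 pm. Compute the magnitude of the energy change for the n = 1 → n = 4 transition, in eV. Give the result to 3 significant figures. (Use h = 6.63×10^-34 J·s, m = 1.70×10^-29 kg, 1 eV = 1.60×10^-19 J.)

E_1 = h²/(8mL²) = 6.558×10^-20 J.
|ΔE| = |1² − 4²|·E_1 = 15·6.558×10^-20 J = 9.837×10^-19 J = 6.15 eV.

|ΔE| = 6.15 eV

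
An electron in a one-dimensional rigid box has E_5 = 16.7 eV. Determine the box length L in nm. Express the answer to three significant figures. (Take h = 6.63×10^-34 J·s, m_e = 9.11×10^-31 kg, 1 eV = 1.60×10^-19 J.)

L = 0.751 nm

From E_n = n²h²/(8m_eL²), L = n·h/√(8m_eE_n).
E_5 = 16.7 eV = 2.672×10^-18 J, so L = 5·6.63×10^-34/√(8·9.11×10^-31·2.672×10^-18) = 7.51×10^-10 m = 0.751 nm.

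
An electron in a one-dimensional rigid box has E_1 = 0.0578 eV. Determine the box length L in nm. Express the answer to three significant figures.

L = 2.55 nm

From E_n = n²h²/(8m_eL²), L = n·h/√(8m_eE_n).
E_1 = 0.0578 eV = 9.260×10^-21 J, so L = 1·6.626×10^-34/√(8·9.109×10^-31·9.260×10^-21) = 2.55×10^-9 m = 2.55 nm.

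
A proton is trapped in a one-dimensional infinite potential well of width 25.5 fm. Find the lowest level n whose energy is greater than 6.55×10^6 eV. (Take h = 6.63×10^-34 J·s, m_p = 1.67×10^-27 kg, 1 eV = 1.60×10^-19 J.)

E_1 = h²/(8m_pL²) = 5.060×10^-14 J = 3.162×10^5 eV.
Need n² > 6.55×10^6/3.162×10^5 = 20.71, i.e. n > 4.551.
The smallest integer satisfying this is n = 5.

n = 5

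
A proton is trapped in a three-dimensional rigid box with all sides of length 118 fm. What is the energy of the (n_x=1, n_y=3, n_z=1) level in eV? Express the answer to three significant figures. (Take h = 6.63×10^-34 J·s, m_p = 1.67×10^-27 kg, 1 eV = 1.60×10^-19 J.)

For a 3D rectangular well E = (h²/8m_p)·Σ n_i²/L_i² = (6.63×10^-34)²/(8·1.67×10^-27) · [1²/(118 fm)² + 3²/(118 fm)² + 1²/(118 fm)²].
Evaluating gives E = 2.599×10^-14 J = 1.62×10^5 eV.

E = 1.62×10^5 eV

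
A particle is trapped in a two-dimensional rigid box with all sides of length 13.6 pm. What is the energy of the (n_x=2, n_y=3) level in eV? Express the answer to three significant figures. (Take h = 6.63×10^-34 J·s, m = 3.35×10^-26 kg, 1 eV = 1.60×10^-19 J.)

For a 2D rectangular well E = (h²/8m)·Σ n_i²/L_i² = (6.63×10^-34)²/(8·3.35×10^-26) · [2²/(13.6 pm)² + 3²/(13.6 pm)²].
Evaluating gives E = 1.153×10^-19 J = 0.721 eV.

E = 0.721 eV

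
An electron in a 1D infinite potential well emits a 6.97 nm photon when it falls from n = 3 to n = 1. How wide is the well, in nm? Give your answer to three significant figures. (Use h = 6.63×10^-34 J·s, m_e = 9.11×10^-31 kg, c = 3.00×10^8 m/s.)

The photon carries ΔE = hc/λ = 6.63×10^-34·3.00×10^8/6.97×10^-9 m = 2.854×10^-17 J.
Since ΔE = (3² − 1²)E_1, E_1 = 3.567×10^-18 J, and L = h/√(8m_eE_1) = 1.30×10^-10 m = 0.130 nm.

L = 0.130 nm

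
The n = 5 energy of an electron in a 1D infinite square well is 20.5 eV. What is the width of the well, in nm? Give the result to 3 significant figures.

L = 0.677 nm

From E_n = n²h²/(8m_eL²), L = n·h/√(8m_eE_n).
E_5 = 20.5 eV = 3.284×10^-18 J, so L = 5·6.626×10^-34/√(8·9.109×10^-31·3.284×10^-18) = 6.77×10^-10 m = 0.677 nm.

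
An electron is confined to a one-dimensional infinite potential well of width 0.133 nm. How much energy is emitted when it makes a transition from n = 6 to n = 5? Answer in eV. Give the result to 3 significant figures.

E_1 = h²/(8m_eL²) = 3.406×10^-18 J.
|ΔE| = |6² − 5²|·E_1 = 11·3.406×10^-18 J = 3.747×10^-17 J = 234 eV.

|ΔE| = 234 eV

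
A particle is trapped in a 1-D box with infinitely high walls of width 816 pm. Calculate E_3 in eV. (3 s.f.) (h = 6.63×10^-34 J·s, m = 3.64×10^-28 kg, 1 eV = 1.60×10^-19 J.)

E_3 = 0.0128 eV

For an infinite well E_n = n²h²/(8mL²), so E_1 = h²/(8mL²) = (6.63×10^-34)²/(8·3.64×10^-28·(8.16×10^-10 m)²) = 2.267×10^-22 J.
Then E_3 = 3²·E_1 = 9·2.267×10^-22 J = 2.040×10^-21 J.
Converting, E_3 = 2.040×10^-21 J / (1.60×10^-19 J/eV) = 0.0128 eV.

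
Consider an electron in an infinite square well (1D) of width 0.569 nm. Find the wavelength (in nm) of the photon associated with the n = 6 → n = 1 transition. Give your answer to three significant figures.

E_1 = h²/(8m_eL²) = 1.861×10^-19 J, so ΔE = (6² − 1²)E_1 = 6.514×10^-18 J.
λ = hc/ΔE = (6.626×10^-34·2.998×10^8)/6.514×10^-18 = 3.05×10^-8 m = 30.5 nm.

λ = 30.5 nm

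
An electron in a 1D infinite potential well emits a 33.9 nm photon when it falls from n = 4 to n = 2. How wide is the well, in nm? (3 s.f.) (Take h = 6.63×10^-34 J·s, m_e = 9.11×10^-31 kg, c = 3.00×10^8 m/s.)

The photon carries ΔE = hc/λ = 6.63×10^-34·3.00×10^8/3.39×10^-8 m = 5.867×10^-18 J.
Since ΔE = (4² − 2²)E_1, E_1 = 4.889×10^-19 J, and L = h/√(8m_eE_1) = 3.51×10^-10 m = 0.351 nm.

L = 0.351 nm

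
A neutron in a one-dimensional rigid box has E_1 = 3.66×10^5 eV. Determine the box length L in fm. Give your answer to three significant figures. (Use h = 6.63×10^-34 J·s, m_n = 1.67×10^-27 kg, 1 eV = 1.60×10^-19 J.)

From E_n = n²h²/(8m_nL²), L = n·h/√(8m_nE_n).
E_1 = 3.66×10^5 eV = 5.856×10^-14 J, so L = 1·6.63×10^-34/√(8·1.67×10^-27·5.856×10^-14) = 2.37×10^-14 m = 23.7 fm.

L = 23.7 fm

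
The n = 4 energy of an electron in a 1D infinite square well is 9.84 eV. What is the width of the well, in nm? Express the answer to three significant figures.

From E_n = n²h²/(8m_eL²), L = n·h/√(8m_eE_n).
E_4 = 9.84 eV = 1.576×10^-18 J, so L = 4·6.626×10^-34/√(8·9.109×10^-31·1.576×10^-18) = 7.82×10^-10 m = 0.782 nm.

L = 0.782 nm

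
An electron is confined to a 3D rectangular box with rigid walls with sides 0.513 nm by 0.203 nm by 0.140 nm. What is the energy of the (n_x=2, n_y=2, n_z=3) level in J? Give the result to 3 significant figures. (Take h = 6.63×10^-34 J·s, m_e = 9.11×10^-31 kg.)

E = 3.45×10^-17 J

For a 3D rectangular well E = (h²/8m_e)·Σ n_i²/L_i² = (6.63×10^-34)²/(8·9.11×10^-31) · [2²/(0.513 nm)² + 2²/(0.203 nm)² + 3²/(0.140 nm)²].
Evaluating gives E = 3.45×10^-17 J.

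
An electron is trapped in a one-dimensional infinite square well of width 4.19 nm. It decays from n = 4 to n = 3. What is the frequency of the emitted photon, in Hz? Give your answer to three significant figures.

E_1 = h²/(8m_eL²) = 3.432×10^-21 J and ΔE = (4² − 3²)E_1 = 2.402×10^-20 J.
f = ΔE/h = 2.402×10^-20/6.626×10^-34 = 3.63×10^13 Hz.

f = 3.63×10^13 Hz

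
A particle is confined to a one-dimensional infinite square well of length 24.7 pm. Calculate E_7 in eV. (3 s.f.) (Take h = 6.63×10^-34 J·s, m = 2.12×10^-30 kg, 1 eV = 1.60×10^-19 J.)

E_7 = 1.30×10^4 eV

For an infinite well E_n = n²h²/(8mL²), so E_1 = h²/(8mL²) = (6.63×10^-34)²/(8·2.12×10^-30·(2.47×10^-11 m)²) = 4.248×10^-17 J.
Then E_7 = 7²·E_1 = 49·4.248×10^-17 J = 2.082×10^-15 J.
Converting, E_7 = 2.082×10^-15 J / (1.60×10^-19 J/eV) = 1.30×10^4 eV.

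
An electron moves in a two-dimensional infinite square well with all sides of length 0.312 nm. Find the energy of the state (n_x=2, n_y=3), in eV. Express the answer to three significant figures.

For a 2D rectangular well E = (h²/8m_e)·Σ n_i²/L_i² = (6.626×10^-34)²/(8·9.109×10^-31) · [2²/(0.312 nm)² + 3²/(0.312 nm)²].
Evaluating gives E = 8.046×10^-18 J = 50.2 eV.

E = 50.2 eV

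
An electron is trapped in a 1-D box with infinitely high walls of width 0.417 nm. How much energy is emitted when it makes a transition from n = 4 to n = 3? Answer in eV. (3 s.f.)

|ΔE| = 15.1 eV

E_1 = h²/(8m_eL²) = 3.465×10^-19 J.
|ΔE| = |4² − 3²|·E_1 = 7·3.465×10^-19 J = 2.425×10^-18 J = 15.1 eV.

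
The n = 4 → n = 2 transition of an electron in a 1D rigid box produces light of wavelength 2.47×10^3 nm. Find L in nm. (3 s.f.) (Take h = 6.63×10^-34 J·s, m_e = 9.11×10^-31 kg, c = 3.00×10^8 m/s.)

L = 3.00 nm

The photon carries ΔE = hc/λ = 6.63×10^-34·3.00×10^8/2.47×10^-6 m = 8.053×10^-20 J.
Since ΔE = (4² − 2²)E_1, E_1 = 6.711×10^-21 J, and L = h/√(8m_eE_1) = 3.00×10^-9 m = 3.00 nm.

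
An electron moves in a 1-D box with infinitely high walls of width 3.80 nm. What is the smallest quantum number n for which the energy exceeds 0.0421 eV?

n = 2

E_1 = h²/(8m_eL²) = 4.172×10^-21 J = 0.02604 eV.
Need n² > 0.0421/0.02604 = 1.617, i.e. n > 1.272.
The smallest integer satisfying this is n = 2.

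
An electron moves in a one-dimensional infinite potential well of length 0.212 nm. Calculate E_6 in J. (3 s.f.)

E_6 = 4.83×10^-17 J

For an infinite well E_n = n²h²/(8m_eL²), so E_1 = h²/(8m_eL²) = (6.626×10^-34)²/(8·9.109×10^-31·(2.12×10^-10 m)²) = 1.341×10^-18 J.
Then E_6 = 6²·E_1 = 36·1.341×10^-18 J = 4.83×10^-17 J.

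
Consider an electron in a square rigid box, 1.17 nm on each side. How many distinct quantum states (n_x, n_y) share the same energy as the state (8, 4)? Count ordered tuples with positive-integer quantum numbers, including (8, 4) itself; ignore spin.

The level has n_x² + n_y² = 80. The ordered positive-integer solutions are (4, 8), (8, 4).
That gives 2 states.

degeneracy = 2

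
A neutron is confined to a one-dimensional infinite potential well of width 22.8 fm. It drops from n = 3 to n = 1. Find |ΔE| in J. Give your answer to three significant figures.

E_1 = h²/(8m_nL²) = 6.303×10^-14 J.
|ΔE| = |3² − 1²|·E_1 = 8·6.303×10^-14 J = 5.04×10^-13 J.

|ΔE| = 5.04×10^-13 J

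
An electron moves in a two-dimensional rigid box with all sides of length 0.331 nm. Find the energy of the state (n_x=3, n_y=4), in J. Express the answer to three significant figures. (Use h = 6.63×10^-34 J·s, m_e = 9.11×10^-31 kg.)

E = 1.38×10^-17 J

For a 2D rectangular well E = (h²/8m_e)·Σ n_i²/L_i² = (6.63×10^-34)²/(8·9.11×10^-31) · [3²/(0.331 nm)² + 4²/(0.331 nm)²].
Evaluating gives E = 1.38×10^-17 J.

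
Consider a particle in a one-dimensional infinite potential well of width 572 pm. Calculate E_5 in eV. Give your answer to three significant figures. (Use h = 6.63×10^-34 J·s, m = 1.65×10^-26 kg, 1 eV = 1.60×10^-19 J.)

For an infinite well E_n = n²h²/(8mL²), so E_1 = h²/(8mL²) = (6.63×10^-34)²/(8·1.65×10^-26·(5.72×10^-10 m)²) = 1.018×10^-23 J.
Then E_5 = 5²·E_1 = 25·1.018×10^-23 J = 2.545×10^-22 J.
Converting, E_5 = 2.545×10^-22 J / (1.60×10^-19 J/eV) = 0.00159 eV.

E_5 = 0.00159 eV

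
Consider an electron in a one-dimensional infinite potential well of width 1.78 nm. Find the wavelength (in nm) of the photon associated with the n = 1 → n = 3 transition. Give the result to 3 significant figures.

E_1 = h²/(8m_eL²) = 1.902×10^-20 J, so ΔE = (3² − 1²)E_1 = 1.522×10^-19 J.
λ = hc/ΔE = (6.626×10^-34·2.998×10^8)/1.522×10^-19 = 1.31×10^-6 m = 1.31×10^3 nm.

λ = 1.31×10^3 nm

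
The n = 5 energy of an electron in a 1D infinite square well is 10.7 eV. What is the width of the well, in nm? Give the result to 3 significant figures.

L = 0.937 nm

From E_n = n²h²/(8m_eL²), L = n·h/√(8m_eE_n).
E_5 = 10.7 eV = 1.714×10^-18 J, so L = 5·6.626×10^-34/√(8·9.109×10^-31·1.714×10^-18) = 9.37×10^-10 m = 0.937 nm.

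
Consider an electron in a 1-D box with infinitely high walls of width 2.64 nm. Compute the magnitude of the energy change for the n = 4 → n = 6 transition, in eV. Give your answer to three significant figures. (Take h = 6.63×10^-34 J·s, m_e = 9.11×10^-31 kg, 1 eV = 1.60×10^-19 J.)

|ΔE| = 1.08 eV

E_1 = h²/(8m_eL²) = 8.654×10^-21 J.
|ΔE| = |4² − 6²|·E_1 = 20·8.654×10^-21 J = 1.731×10^-19 J = 1.08 eV.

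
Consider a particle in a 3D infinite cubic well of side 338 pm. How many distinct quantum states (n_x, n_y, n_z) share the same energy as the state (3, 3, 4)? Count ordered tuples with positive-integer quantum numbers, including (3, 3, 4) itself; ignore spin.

degeneracy = 3

The level has n_x² + n_y² + n_z² = 34. The ordered positive-integer solutions are (3, 3, 4), (3, 4, 3), (4, 3, 3).
That gives 3 states.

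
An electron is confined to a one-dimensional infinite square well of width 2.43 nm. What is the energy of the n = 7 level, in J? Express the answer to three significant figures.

E_7 = 5.00×10^-19 J

For an infinite well E_n = n²h²/(8m_eL²), so E_1 = h²/(8m_eL²) = (6.626×10^-34)²/(8·9.109×10^-31·(2.43×10^-9 m)²) = 1.020×10^-20 J.
Then E_7 = 7²·E_1 = 49·1.020×10^-20 J = 5.00×10^-19 J.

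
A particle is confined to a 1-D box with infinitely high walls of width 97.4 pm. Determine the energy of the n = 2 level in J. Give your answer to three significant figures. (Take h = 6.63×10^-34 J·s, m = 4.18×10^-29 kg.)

For an infinite well E_n = n²h²/(8mL²), so E_1 = h²/(8mL²) = (6.63×10^-34)²/(8·4.18×10^-29·(9.74×10^-11 m)²) = 1.386×10^-19 J.
Then E_2 = 2²·E_1 = 4·1.386×10^-19 J = 5.54×10^-19 J.

E_2 = 5.54×10^-19 J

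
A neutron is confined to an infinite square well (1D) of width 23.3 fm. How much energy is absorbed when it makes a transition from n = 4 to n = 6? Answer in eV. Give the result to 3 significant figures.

|ΔE| = 7.53×10^6 eV

E_1 = h²/(8m_nL²) = 6.035×10^-14 J.
|ΔE| = |4² − 6²|·E_1 = 20·6.035×10^-14 J = 1.207×10^-12 J = 7.53×10^6 eV.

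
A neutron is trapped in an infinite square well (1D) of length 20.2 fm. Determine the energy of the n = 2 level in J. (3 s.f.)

For an infinite well E_n = n²h²/(8m_nL²), so E_1 = h²/(8m_nL²) = (6.626×10^-34)²/(8·1.675×10^-27·(2.02×10^-14 m)²) = 8.030×10^-14 J.
Then E_2 = 2²·E_1 = 4·8.030×10^-14 J = 3.21×10^-13 J.

E_2 = 3.21×10^-13 J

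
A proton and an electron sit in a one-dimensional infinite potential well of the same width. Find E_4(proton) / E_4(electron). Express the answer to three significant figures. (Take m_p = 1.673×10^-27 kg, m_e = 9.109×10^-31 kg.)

5.44×10^-4

E_n ∝ 1/m at fixed n and L, so the ratio is m_e/m_p = 9.109×10^-31/1.673×10^-27 = 5.44×10^-4.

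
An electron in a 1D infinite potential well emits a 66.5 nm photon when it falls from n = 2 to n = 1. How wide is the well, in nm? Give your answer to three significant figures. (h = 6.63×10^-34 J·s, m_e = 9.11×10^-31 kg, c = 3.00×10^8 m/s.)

L = 0.246 nm

The photon carries ΔE = hc/λ = 6.63×10^-34·3.00×10^8/6.65×10^-8 m = 2.991×10^-18 J.
Since ΔE = (2² − 1²)E_1, E_1 = 9.970×10^-19 J, and L = h/√(8m_eE_1) = 2.46×10^-10 m = 0.246 nm.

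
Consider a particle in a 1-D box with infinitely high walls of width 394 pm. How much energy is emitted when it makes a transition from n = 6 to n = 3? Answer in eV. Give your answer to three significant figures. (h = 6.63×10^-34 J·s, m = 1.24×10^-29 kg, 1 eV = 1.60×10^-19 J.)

E_1 = h²/(8mL²) = 2.854×10^-20 J.
|ΔE| = |6² − 3²|·E_1 = 27·2.854×10^-20 J = 7.706×10^-19 J = 4.82 eV.

|ΔE| = 4.82 eV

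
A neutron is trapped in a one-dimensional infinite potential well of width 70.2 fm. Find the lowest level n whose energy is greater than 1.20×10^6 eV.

n = 6

E_1 = h²/(8m_nL²) = 6.649×10^-15 J = 4.150×10^4 eV.
Need n² > 1.20×10^6/4.150×10^4 = 28.92, i.e. n > 5.378.
The smallest integer satisfying this is n = 6.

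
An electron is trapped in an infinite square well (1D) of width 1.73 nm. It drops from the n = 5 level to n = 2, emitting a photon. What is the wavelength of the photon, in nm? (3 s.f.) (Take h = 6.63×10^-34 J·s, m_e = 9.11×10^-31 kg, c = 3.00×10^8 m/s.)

E_1 = h²/(8m_eL²) = 2.015×10^-20 J, so ΔE = (5² − 2²)E_1 = 4.232×10^-19 J.
λ = hc/ΔE = (6.63×10^-34·3.00×10^8)/4.232×10^-19 = 4.70×10^-7 m = 470 nm.

λ = 470 nm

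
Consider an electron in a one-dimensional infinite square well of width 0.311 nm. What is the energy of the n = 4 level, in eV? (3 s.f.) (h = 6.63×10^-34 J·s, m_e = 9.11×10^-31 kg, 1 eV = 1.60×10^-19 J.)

E_4 = 62.4 eV

For an infinite well E_n = n²h²/(8m_eL²), so E_1 = h²/(8m_eL²) = (6.63×10^-34)²/(8·9.11×10^-31·(3.11×10^-10 m)²) = 6.236×10^-19 J.
Then E_4 = 4²·E_1 = 16·6.236×10^-19 J = 9.978×10^-18 J.
Converting, E_4 = 9.978×10^-18 J / (1.60×10^-19 J/eV) = 62.4 eV.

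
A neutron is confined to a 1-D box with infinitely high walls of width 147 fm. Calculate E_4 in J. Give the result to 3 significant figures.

For an infinite well E_n = n²h²/(8m_nL²), so E_1 = h²/(8m_nL²) = (6.626×10^-34)²/(8·1.675×10^-27·(1.47×10^-13 m)²) = 1.516×10^-15 J.
Then E_4 = 4²·E_1 = 16·1.516×10^-15 J = 2.43×10^-14 J.

E_4 = 2.43×10^-14 J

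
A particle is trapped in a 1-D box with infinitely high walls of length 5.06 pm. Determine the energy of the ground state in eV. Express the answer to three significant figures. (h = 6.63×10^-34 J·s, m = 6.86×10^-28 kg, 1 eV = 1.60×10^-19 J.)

For an infinite well E_n = n²h²/(8mL²), so E_1 = h²/(8mL²) = (6.63×10^-34)²/(8·6.86×10^-28·(5.06×10^-12 m)²) = 3.128×10^-18 J.
Converting, E_1 = 3.128×10^-18 J / (1.60×10^-19 J/eV) = 19.6 eV.

E_1 = 19.6 eV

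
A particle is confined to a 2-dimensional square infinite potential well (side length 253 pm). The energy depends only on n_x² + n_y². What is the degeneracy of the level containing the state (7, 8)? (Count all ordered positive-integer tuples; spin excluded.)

The level has n_x² + n_y² = 113. The ordered positive-integer solutions are (7, 8), (8, 7).
That gives 2 states.

degeneracy = 2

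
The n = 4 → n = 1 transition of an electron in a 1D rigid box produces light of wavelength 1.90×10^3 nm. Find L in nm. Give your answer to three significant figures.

L = 2.94 nm

The photon carries ΔE = hc/λ = 6.626×10^-34·2.998×10^8/1.90×10^-6 m = 1.046×10^-19 J.
Since ΔE = (4² − 1²)E_1, E_1 = 6.973×10^-21 J, and L = h/√(8m_eE_1) = 2.94×10^-9 m = 2.94 nm.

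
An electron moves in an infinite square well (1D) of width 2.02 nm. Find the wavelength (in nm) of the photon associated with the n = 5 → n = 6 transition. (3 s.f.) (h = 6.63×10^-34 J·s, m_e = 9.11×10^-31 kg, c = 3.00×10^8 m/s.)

E_1 = h²/(8m_eL²) = 1.478×10^-20 J, so ΔE = (6² − 5²)E_1 = 1.626×10^-19 J.
λ = hc/ΔE = (6.63×10^-34·3.00×10^8)/1.626×10^-19 = 1.22×10^-6 m = 1.22×10^3 nm.

λ = 1.22×10^3 nm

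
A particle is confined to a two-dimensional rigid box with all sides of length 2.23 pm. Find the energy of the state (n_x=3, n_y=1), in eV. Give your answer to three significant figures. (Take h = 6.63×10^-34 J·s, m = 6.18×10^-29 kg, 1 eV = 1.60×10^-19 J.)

E = 1.12×10^4 eV

For a 2D rectangular well E = (h²/8m)·Σ n_i²/L_i² = (6.63×10^-34)²/(8·6.18×10^-29) · [3²/(2.23 pm)² + 1²/(2.23 pm)²].
Evaluating gives E = 1.788×10^-15 J = 1.12×10^4 eV.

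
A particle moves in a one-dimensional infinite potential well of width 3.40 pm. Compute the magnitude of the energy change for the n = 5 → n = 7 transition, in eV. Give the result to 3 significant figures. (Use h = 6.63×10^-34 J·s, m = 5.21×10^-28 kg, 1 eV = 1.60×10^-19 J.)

E_1 = h²/(8mL²) = 9.123×10^-18 J.
|ΔE| = |5² − 7²|·E_1 = 24·9.123×10^-18 J = 2.190×10^-16 J = 1.37×10^3 eV.

|ΔE| = 1.37×10^3 eV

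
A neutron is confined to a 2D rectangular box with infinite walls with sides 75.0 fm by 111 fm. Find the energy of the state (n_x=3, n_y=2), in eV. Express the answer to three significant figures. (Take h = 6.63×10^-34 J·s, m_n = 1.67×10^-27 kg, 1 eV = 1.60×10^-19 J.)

For a 2D rectangular well E = (h²/8m_n)·Σ n_i²/L_i² = (6.63×10^-34)²/(8·1.67×10^-27) · [3²/(75.0 fm)² + 2²/(111 fm)²].
Evaluating gives E = 6.332×10^-14 J = 3.96×10^5 eV.

E = 3.96×10^5 eV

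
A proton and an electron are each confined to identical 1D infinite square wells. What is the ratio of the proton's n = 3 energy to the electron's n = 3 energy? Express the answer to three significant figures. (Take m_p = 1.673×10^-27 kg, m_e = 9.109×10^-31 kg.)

5.44×10^-4

E_n ∝ 1/m at fixed n and L, so the ratio is m_e/m_p = 9.109×10^-31/1.673×10^-27 = 5.44×10^-4.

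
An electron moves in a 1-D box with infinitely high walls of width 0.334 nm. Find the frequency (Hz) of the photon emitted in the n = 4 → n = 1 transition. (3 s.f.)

E_1 = h²/(8m_eL²) = 5.401×10^-19 J and ΔE = (4² − 1²)E_1 = 8.101×10^-18 J.
f = ΔE/h = 8.101×10^-18/6.626×10^-34 = 1.22×10^16 Hz.

f = 1.22×10^16 Hz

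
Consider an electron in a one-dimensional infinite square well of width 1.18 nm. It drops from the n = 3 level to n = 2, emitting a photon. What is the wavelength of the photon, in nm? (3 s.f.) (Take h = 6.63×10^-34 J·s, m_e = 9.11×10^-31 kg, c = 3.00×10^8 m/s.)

E_1 = h²/(8m_eL²) = 4.332×10^-20 J, so ΔE = (3² − 2²)E_1 = 2.166×10^-19 J.
λ = hc/ΔE = (6.63×10^-34·3.00×10^8)/2.166×10^-19 = 9.18×10^-7 m = 918 nm.

λ = 918 nm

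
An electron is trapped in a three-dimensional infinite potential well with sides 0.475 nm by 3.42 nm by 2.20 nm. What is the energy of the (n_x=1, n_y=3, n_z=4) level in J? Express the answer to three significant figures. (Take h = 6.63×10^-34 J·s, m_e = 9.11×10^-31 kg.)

For a 3D rectangular well E = (h²/8m_e)·Σ n_i²/L_i² = (6.63×10^-34)²/(8·9.11×10^-31) · [1²/(0.475 nm)² + 3²/(3.42 nm)² + 4²/(2.20 nm)²].
Evaluating gives E = 5.13×10^-19 J.

E = 5.13×10^-19 J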